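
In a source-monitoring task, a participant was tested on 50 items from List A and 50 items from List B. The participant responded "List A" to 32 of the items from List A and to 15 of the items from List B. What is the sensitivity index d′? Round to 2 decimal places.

d′ = 0.88

H = 32/50 = 0.6400
FA = 15/50 = 0.3000
z(H) = 0.3585
z(FA) = -0.5244
d' = z(H) − z(FA) = 0.3585 − (-0.5244) = 0.8829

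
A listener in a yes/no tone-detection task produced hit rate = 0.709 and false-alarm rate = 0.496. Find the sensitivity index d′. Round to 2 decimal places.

Φ⁻¹(H) = 0.550
Φ⁻¹(FA) = -0.010
d' = z(H) − z(FA) = 0.550 − (-0.010) = 0.560

d′ = 0.56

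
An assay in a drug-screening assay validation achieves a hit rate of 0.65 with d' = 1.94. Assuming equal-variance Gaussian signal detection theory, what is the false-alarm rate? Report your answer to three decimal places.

z(hit rate) = z(0.65) = 0.3853
z(FA) = z(H) − d' = 0.3853 − 1.94 = -1.5547
false-alarm rate = Φ(-1.5547) = 0.0600

false-alarm rate = 0.060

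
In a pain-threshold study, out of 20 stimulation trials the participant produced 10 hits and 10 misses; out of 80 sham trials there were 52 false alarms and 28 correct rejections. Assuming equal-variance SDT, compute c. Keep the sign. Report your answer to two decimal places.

H = 10/20 = 0.5000
FA = 52/80 = 0.6500
z(H) = z(0.5000) = 0.0000
z(FA) = z(0.6500) = 0.3853
c = −½·[z(H) + z(FA)] = −0.5 × (0.0000 + 0.3853) = -0.19265
c < 0: the participant has a liberal response bias.

c = -0.19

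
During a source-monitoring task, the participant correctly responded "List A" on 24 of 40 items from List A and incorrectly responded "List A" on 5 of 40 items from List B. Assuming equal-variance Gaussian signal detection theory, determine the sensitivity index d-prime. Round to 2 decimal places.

H = 24/40 = 0.6000
FA = 5/40 = 0.1250
Φ⁻¹(H) = 0.253
Φ⁻¹(FA) = -1.150
d' = z(H) − z(FA) = 0.253 − (-1.150) = 1.403

d-prime = 1.40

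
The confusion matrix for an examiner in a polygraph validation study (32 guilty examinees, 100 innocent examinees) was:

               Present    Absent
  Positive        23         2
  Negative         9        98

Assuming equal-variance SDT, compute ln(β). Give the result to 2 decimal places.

ln β = 1.94

H = 23/32 = 0.7188
FA = 2/100 = 0.0200
z(H) = 0.579
z(FA) = -2.054
ln β = −½·[z(H)² − z(FA)²] = −0.5 × (0.335 − 4.219) = 1.942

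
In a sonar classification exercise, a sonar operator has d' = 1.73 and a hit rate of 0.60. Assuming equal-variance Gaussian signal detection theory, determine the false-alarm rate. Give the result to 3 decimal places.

false-alarm rate = 0.070

z(hit rate) = z(0.60) = 0.2533
z(FA) = z(H) − d' = 0.2533 − 1.73 = -1.4767
false-alarm rate = Φ(-1.4767) = 0.0699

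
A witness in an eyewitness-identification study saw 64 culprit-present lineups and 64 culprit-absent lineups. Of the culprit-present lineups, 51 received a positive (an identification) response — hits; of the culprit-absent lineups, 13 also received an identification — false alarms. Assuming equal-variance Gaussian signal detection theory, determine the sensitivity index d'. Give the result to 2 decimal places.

d' = 1.66

H = 51/64 = 0.7969
FA = 13/64 = 0.2031
z(H) = z(0.7969) = 0.8306
z(FA) = z(0.2031) = -0.8306
d' = z(H) − z(FA) = 0.8306 − (-0.8306) = 1.6612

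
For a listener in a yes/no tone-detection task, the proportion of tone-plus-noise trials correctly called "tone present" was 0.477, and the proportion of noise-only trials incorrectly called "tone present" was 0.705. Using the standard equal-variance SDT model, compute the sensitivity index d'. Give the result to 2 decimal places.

d' = -0.60

z(H) = -0.058
z(FA) = 0.539
d' = z(H) − z(FA) = -0.058 − 0.539 = -0.597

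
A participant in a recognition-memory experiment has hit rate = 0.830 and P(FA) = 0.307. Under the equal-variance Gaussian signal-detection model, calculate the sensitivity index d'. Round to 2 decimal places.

z(H) = z(0.830) = 0.9542
z(FA) = z(0.307) = -0.5044
d' = z(H) − z(FA) = 0.9542 − (-0.5044) = 1.4586

d' = 1.46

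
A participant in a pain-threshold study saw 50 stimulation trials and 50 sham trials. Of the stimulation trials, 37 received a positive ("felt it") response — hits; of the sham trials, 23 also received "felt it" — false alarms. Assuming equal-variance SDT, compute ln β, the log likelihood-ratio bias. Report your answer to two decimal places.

ln β = -0.20

H = 37/50 = 0.7400
FA = 23/50 = 0.4600
Φ⁻¹(0.7400) = 0.643, Φ⁻¹(0.4600) = -0.100
ln β = −½·[z(H)² − z(FA)²] = −0.5 × (0.413 − 0.010) = -0.2015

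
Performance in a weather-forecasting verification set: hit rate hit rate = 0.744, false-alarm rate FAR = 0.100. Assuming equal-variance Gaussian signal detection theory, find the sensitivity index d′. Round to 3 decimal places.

d′ = 1.937

z(H) = z(0.744) = 0.6557
z(FA) = z(0.100) = -1.2816
d' = z(H) − z(FA) = 0.6557 − (-1.2816) = 1.9373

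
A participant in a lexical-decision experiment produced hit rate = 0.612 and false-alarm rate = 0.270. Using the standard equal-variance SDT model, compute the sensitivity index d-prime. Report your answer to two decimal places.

d-prime = 0.90

z(H) = z(0.612) = 0.2845
z(FA) = z(0.270) = -0.6128
d' = z(H) − z(FA) = 0.2845 − (-0.6128) = 0.8973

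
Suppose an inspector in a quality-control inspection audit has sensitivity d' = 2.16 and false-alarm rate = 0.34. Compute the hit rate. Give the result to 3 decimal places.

hit rate = 0.960

z(false-alarm rate) = z(0.34) = -0.4125
z(H) = z(FA) + d' = -0.4125 + 2.16 = 1.7475
hit rate = Φ(1.7475) = 0.9597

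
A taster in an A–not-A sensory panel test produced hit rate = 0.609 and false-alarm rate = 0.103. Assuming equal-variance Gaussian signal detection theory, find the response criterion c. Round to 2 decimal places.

c = 0.49

z(H) = 0.2767
z(FA) = -1.2646
c = −½·[z(H) + z(FA)] = −0.5 × (0.2767 + (-1.2646)) = 0.49395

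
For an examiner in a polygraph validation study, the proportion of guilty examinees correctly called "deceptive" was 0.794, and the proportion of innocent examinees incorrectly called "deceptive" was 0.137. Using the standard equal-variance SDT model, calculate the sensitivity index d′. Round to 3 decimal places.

d′ = 1.914

z(0.794) = 0.8204, z(0.137) = -1.0939
d' = z(H) − z(FA) = 0.8204 − (-1.0939) = 1.9143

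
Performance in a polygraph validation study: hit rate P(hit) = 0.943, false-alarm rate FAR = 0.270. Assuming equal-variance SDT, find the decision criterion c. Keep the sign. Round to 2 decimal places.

c = -0.48

z(H) = z(0.943) = 1.5805
z(FA) = z(0.270) = -0.6128
c = −½·[z(H) + z(FA)] = −0.5 × (1.5805 + (-0.6128)) = -0.48385
c < 0: the examiner has a liberal response bias.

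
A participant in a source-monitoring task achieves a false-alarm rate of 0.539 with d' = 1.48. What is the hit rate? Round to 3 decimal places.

hit rate = 0.943

z(false-alarm rate) = z(0.539) = 0.0979
z(H) = z(FA) + d' = 0.0979 + 1.48 = 1.5779
hit rate = Φ(1.5779) = 0.9427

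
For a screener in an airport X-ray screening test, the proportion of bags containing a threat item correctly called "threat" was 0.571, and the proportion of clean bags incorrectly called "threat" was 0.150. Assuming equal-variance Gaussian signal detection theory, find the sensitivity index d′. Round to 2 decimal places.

z(H) = 0.1789
z(FA) = -1.0364
d' = z(H) − z(FA) = 0.1789 − (-1.0364) = 1.2153

d′ = 1.22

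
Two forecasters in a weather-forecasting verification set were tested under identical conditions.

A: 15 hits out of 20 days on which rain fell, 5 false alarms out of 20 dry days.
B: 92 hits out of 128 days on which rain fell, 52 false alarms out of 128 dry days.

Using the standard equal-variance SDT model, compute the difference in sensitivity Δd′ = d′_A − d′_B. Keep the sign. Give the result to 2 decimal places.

A: z(0.7500) = 0.674, z(0.2500) = -0.674, d' = 1.348
B: z(0.7188) = 0.579, z(0.4062) = -0.237, d' = 0.816
Δd' = d'_A − d'_B = 1.348 − 0.816 = 0.532
A has the higher sensitivity.

Δd′ = 0.53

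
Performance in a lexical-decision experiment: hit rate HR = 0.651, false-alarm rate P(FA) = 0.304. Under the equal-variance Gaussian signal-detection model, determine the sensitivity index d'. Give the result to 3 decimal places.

z(0.651) = 0.3880, z(0.304) = -0.5129
d' = z(H) − z(FA) = 0.3880 − (-0.5129) = 0.9009

d' = 0.901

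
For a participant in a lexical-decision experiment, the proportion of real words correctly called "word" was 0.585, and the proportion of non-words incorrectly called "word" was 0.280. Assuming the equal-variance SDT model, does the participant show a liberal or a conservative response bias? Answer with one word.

z(H) = 0.215, z(FA) = -0.583
c = −½·(z(H) + z(FA)) = 0.184
c > 0 → conservative criterion (biased toward responding “no”).

conservative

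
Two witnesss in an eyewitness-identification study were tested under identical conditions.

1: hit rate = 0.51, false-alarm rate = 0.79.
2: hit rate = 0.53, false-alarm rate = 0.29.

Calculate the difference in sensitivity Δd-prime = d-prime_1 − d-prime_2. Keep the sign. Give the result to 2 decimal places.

1: z(0.51) = 0.025, z(0.79) = 0.806, d' = -0.781
2: z(0.53) = 0.075, z(0.29) = -0.553, d' = 0.628
Δd' = d'_1 − d'_2 = -0.781 − 0.628 = -1.409
2 has the higher sensitivity.

Δd-prime = -1.41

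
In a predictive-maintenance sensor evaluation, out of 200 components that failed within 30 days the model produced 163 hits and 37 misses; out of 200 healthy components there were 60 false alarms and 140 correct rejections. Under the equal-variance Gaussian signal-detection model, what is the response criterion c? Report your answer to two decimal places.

c = -0.19

H = 163/200 = 0.8150
FA = 60/200 = 0.3000
z(0.8150) = 0.896, z(0.3000) = -0.524
c = −½·[z(H) + z(FA)] = −0.5 × (0.896 + (-0.524)) = -0.186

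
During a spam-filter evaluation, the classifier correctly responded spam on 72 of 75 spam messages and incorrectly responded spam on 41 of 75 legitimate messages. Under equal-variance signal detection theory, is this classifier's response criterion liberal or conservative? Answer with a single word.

z(H) = 1.751, z(FA) = 0.117
c = −½·(z(H) + z(FA)) = -0.934
c < 0 → liberal criterion (biased toward responding “yes”).

liberal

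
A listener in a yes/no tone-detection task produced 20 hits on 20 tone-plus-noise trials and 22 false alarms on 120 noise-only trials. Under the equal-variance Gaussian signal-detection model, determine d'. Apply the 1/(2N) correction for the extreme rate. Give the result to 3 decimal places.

d' = 2.863

The hit rate is 20/20 = 1, so apply the 1/(2N) correction: H → 1 − 1/(2·20) = 0.97500.
z(H) = z(0.97500) = 1.9600
z(FA) = z(0.18333) = -0.9027
d' = 1.9600 − (-0.9027) = 2.8627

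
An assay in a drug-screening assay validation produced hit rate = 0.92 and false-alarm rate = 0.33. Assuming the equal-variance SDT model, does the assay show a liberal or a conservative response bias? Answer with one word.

z(H) = 1.405, z(FA) = -0.440
c = −½·(z(H) + z(FA)) = -0.4825
c < 0 → liberal criterion (biased toward responding “yes”).

liberal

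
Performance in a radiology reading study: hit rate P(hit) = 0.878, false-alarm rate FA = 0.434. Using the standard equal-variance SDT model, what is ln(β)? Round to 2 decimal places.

z(0.878) = 1.165, z(0.434) = -0.166
ln β = −½·[z(H)² − z(FA)²] = −0.5 × (1.357 − 0.028) = -0.6645

ln β = -0.66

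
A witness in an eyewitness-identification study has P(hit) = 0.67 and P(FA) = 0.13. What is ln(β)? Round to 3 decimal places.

ln β = 0.538

z(H) = 0.4399
z(FA) = -1.1264
ln β = −½·[z(H)² − z(FA)²] = −0.5 × (0.1935 − 1.2688) = 0.53765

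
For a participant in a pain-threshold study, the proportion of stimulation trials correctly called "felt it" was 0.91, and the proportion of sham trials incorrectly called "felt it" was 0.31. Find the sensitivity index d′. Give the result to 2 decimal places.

d′ = 1.84

z(H) = 1.341
z(FA) = -0.496
d' = z(H) − z(FA) = 1.341 − (-0.496) = 1.837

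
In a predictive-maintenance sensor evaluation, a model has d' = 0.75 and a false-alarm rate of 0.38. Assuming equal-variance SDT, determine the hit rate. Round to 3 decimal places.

z(false-alarm rate) = z(0.38) = -0.3055
z(H) = z(FA) + d' = -0.3055 + 0.75 = 0.4445
hit rate = Φ(0.4445) = 0.6717

hit rate = 0.672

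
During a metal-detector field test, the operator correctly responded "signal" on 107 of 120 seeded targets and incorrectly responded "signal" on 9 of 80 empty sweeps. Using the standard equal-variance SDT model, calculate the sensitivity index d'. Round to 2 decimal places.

d' = 2.45

H = 107/120 = 0.8917
FA = 9/80 = 0.1125
z(0.8917) = 1.236, z(0.1125) = -1.213
d' = z(H) − z(FA) = 1.236 − (-1.213) = 2.449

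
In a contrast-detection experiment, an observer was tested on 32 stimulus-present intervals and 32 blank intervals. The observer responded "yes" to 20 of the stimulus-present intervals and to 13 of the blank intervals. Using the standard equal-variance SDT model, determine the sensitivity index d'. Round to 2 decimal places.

d' = 0.56

H = 20/32 = 0.6250
FA = 13/32 = 0.4062
z(H) = z(0.6250) = 0.319
z(FA) = z(0.4062) = -0.237
d' = z(H) − z(FA) = 0.319 − (-0.237) = 0.556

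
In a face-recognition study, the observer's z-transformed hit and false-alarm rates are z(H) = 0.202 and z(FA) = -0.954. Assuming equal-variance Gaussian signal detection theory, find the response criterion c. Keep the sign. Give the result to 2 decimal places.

c = −½·[z(H) + z(FA)] = −½·(0.202 + (-0.954)) = 0.376

c = 0.38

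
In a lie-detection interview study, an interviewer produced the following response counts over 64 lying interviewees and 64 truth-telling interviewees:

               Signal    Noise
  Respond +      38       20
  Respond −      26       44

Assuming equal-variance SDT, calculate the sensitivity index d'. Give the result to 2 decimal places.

d' = 0.73

H = 38/64 = 0.5938
FA = 20/64 = 0.3125
Φ⁻¹(H) = Φ⁻¹(0.5938) = 0.237
Φ⁻¹(FA) = Φ⁻¹(0.3125) = -0.489
d' = z(H) − z(FA) = 0.237 − (-0.489) = 0.726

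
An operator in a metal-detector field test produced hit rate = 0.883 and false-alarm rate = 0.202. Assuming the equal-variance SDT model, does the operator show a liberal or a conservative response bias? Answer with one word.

z(H) = 1.190, z(FA) = -0.834
c = −½·(z(H) + z(FA)) = -0.178
c < 0 → liberal criterion (biased toward responding “yes”).

liberal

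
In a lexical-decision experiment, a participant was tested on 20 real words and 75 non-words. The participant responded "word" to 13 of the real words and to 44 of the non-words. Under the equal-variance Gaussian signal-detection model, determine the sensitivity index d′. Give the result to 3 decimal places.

H = 13/20 = 0.6500
FA = 44/75 = 0.5867
z(0.6500) = 0.3853, z(0.5867) = 0.2191
d' = z(H) − z(FA) = 0.3853 − 0.2191 = 0.1662

d′ = 0.166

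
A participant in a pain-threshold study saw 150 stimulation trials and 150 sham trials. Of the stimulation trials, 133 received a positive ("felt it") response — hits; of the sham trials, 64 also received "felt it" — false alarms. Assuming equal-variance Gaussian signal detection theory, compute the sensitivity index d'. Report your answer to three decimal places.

d' = 1.394

H = 133/150 = 0.8867
FA = 64/150 = 0.4267
z(H) = z(0.8867) = 1.2092
z(FA) = z(0.4267) = -0.1848
d' = z(H) − z(FA) = 1.2092 − (-0.1848) = 1.3940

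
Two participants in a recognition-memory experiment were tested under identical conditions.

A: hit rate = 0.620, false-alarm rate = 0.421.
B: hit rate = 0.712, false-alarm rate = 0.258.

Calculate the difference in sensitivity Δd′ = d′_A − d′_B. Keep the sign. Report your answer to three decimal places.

Δd′ = -0.704

A: z(0.620) = 0.3055, z(0.421) = -0.1993, d' = 0.5048
B: z(0.712) = 0.5592, z(0.258) = -0.6495, d' = 1.2087
Δd' = d'_A − d'_B = 0.5048 − 1.2087 = -0.7039
B has the higher sensitivity.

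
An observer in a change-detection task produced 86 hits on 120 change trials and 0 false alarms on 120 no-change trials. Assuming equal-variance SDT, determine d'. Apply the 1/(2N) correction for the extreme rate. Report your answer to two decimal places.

The false-alarm rate is 0/120 = 0, so apply the 1/(2N) correction: FA → 1/(2·120) = 0.00417.
z(H) = z(0.71667) = 0.573
z(FA) = z(0.00417) = -2.638
d' = 0.573 − (-2.638) = 3.211

d' = 3.21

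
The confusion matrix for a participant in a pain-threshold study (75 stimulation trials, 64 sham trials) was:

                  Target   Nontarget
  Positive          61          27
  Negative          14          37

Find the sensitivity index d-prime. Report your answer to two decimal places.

d-prime = 1.09

H = 61/75 = 0.8133
FA = 27/64 = 0.4219
Φ⁻¹(0.8133) = 0.890, Φ⁻¹(0.4219) = -0.197
d' = z(H) − z(FA) = 0.890 − (-0.197) = 1.087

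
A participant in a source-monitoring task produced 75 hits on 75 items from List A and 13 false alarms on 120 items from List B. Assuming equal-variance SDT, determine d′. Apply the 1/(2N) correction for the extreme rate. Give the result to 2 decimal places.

The hit rate is 75/75 = 1, so apply the 1/(2N) correction: H → 1 − 1/(2·75) = 0.99333.
z(H) = z(0.99333) = 2.475
z(FA) = z(0.10833) = -1.235
d' = 2.475 − (-1.235) = 3.710

d′ = 3.71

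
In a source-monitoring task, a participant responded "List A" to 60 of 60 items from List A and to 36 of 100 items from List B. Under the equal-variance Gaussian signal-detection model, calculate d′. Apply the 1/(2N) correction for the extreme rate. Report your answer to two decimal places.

The hit rate is 60/60 = 1, so apply the 1/(2N) correction: H → 1 − 1/(2·60) = 0.99167.
z(H) = z(0.99167) = 2.394
z(FA) = z(0.36000) = -0.358
d' = 2.394 − (-0.358) = 2.752

d′ = 2.75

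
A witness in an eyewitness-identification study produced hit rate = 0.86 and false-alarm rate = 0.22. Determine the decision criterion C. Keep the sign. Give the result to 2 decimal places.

z(H) = z(0.86) = 1.0803
z(FA) = z(0.22) = -0.7722
c = −½·[z(H) + z(FA)] = −0.5 × (1.0803 + (-0.7722)) = -0.15405

C = -0.15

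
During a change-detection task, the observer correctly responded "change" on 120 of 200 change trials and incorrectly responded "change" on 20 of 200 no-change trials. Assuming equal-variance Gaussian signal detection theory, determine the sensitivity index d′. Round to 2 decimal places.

H = 120/200 = 0.6000
FA = 20/200 = 0.1000
z(0.6000) = 0.2533, z(0.1000) = -1.2816
d' = z(H) − z(FA) = 0.2533 − (-1.2816) = 1.5349

d′ = 1.53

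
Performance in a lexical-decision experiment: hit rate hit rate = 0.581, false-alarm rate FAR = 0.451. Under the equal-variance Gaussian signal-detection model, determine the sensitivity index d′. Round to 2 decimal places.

z(H) = z(0.581) = 0.2045
z(FA) = z(0.451) = -0.1231
d' = z(H) − z(FA) = 0.2045 − (-0.1231) = 0.3276

d′ = 0.33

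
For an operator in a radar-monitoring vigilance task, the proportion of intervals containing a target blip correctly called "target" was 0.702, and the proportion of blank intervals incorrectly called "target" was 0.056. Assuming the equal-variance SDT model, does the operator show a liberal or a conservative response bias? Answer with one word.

z(H) = 0.530, z(FA) = -1.589
c = −½·(z(H) + z(FA)) = 0.5295
c > 0 → conservative criterion (biased toward responding “no”).

conservative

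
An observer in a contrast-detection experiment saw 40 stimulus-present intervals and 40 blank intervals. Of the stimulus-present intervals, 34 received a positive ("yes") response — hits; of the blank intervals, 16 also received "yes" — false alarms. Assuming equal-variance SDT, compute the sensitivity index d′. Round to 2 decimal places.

H = 34/40 = 0.8500
FA = 16/40 = 0.4000
z(H) = 1.036
z(FA) = -0.253
d' = z(H) − z(FA) = 1.036 − (-0.253) = 1.289

d′ = 1.29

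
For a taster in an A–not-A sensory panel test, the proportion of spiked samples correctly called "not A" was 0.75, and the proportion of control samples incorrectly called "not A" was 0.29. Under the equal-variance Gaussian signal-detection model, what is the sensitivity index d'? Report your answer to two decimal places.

d' = 1.23

z(H) = z(0.75) = 0.674
z(FA) = z(0.29) = -0.553
d' = z(H) − z(FA) = 0.674 − (-0.553) = 1.227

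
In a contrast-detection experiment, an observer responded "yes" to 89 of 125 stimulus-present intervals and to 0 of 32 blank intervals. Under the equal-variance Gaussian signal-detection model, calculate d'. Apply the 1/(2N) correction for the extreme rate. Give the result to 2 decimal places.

The false-alarm rate is 0/32 = 0, so apply the 1/(2N) correction: FA → 1/(2·32) = 0.01562.
z(H) = z(0.71200) = 0.559
z(FA) = z(0.01562) = -2.154
d' = 0.559 − (-2.154) = 2.713

d' = 2.71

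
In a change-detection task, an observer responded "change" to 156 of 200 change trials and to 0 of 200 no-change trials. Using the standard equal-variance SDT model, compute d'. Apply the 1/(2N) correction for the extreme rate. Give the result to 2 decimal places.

d' = 3.58

The false-alarm rate is 0/200 = 0, so apply the 1/(2N) correction: FA → 1/(2·200) = 0.00250.
z(H) = z(0.78000) = 0.772
z(FA) = z(0.00250) = -2.807
d' = 0.772 − (-2.807) = 3.579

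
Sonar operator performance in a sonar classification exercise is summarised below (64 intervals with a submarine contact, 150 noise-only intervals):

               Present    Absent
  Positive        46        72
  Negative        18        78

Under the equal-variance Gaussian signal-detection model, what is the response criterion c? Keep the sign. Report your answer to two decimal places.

H = 46/64 = 0.7188
FA = 72/150 = 0.4800
z(0.7188) = 0.5793, z(0.4800) = -0.0502
c = −½·[z(H) + z(FA)] = −0.5 × (0.5793 + (-0.0502)) = -0.26455
c < 0: the sonar operator has a liberal response bias.

c = -0.26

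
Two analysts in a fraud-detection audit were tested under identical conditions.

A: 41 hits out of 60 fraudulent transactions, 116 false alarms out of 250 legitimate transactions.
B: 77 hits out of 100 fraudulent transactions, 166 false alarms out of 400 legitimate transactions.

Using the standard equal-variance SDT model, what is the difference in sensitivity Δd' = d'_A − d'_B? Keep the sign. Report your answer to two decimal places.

A: z(0.6833) = 0.477, z(0.4640) = -0.090, d' = 0.567
B: z(0.7700) = 0.739, z(0.4150) = -0.215, d' = 0.954
Δd' = d'_A − d'_B = 0.567 − 0.954 = -0.387
B has the higher sensitivity.

Δd' = -0.39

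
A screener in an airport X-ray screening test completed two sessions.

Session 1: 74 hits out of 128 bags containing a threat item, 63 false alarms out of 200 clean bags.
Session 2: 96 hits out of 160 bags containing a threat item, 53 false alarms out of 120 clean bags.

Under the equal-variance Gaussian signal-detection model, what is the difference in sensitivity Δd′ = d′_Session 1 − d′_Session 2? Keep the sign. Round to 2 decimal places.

Session 1: z(0.5781) = 0.197, z(0.3150) = -0.482, d' = 0.679
Session 2: z(0.6000) = 0.253, z(0.4417) = -0.147, d' = 0.400
Δd' = d'_Session 1 − d'_Session 2 = 0.679 − 0.400 = 0.279
Session 1 has the higher sensitivity.

Δd′ = 0.28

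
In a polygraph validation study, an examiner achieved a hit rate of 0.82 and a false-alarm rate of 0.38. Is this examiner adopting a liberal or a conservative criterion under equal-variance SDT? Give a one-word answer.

z(H) = 0.915, z(FA) = -0.305
c = −½·(z(H) + z(FA)) = -0.305
c < 0 → liberal criterion (biased toward responding “yes”).

liberal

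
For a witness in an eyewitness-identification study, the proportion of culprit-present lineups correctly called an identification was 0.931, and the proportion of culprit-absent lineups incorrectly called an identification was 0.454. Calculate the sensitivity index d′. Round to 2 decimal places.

d′ = 1.60

z(H) = z(0.931) = 1.4833
z(FA) = z(0.454) = -0.1156
d' = z(H) − z(FA) = 1.4833 − (-0.1156) = 1.5989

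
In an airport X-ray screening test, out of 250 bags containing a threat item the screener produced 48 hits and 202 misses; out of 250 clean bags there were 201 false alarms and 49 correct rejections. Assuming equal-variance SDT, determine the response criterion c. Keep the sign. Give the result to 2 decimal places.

c = 0.01

H = 48/250 = 0.1920
FA = 201/250 = 0.8040
Φ⁻¹(0.1920) = -0.871, Φ⁻¹(0.8040) = 0.856
c = −½·[z(H) + z(FA)] = −0.5 × (-0.871 + 0.856) = 0.0075
c > 0: the screener has a conservative response bias.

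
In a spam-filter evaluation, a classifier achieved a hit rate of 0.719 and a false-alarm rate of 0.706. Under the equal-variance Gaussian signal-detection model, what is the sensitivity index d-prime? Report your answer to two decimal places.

d-prime = 0.04

z(H) = z(0.719) = 0.5799
z(FA) = z(0.706) = 0.5417
d' = z(H) − z(FA) = 0.5799 − 0.5417 = 0.0382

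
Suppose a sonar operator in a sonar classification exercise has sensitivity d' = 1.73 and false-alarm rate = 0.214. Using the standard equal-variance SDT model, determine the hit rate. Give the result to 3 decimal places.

hit rate = 0.826

z(false-alarm rate) = z(0.214) = -0.7926
z(H) = z(FA) + d' = -0.7926 + 1.73 = 0.9374
hit rate = Φ(0.9374) = 0.8257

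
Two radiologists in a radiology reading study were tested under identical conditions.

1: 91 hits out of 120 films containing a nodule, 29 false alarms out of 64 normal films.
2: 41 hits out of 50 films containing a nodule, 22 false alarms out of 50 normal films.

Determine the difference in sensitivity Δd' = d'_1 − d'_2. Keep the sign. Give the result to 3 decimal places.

1: z(0.7583) = 0.7008, z(0.4531) = -0.1178, d' = 0.8186
2: z(0.8200) = 0.9154, z(0.4400) = -0.1510, d' = 1.0664
Δd' = d'_1 − d'_2 = 0.8186 − 1.0664 = -0.2478
2 has the higher sensitivity.

Δd' = -0.248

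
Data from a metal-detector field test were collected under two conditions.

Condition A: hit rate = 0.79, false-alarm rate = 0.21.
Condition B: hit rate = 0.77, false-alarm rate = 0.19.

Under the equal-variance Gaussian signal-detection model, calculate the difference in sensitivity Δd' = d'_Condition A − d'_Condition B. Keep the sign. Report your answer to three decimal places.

Δd' = -0.004

Condition A: z(0.79) = 0.8064, z(0.21) = -0.8064, d' = 1.6128
Condition B: z(0.77) = 0.7388, z(0.19) = -0.8779, d' = 1.6167
Δd' = d'_Condition A − d'_Condition B = 1.6128 − 1.6167 = -0.0039
Condition B has the higher sensitivity.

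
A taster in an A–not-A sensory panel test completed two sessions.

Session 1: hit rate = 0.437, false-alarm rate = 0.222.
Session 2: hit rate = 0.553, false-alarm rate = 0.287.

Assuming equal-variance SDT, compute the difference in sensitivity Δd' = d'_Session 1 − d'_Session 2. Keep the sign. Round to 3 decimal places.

Δd' = -0.089

Session 1: z(0.437) = -0.1586, z(0.222) = -0.7655, d' = 0.6069
Session 2: z(0.553) = 0.1332, z(0.287) = -0.5622, d' = 0.6954
Δd' = d'_Session 1 − d'_Session 2 = 0.6069 − 0.6954 = -0.0885
Session 2 has the higher sensitivity.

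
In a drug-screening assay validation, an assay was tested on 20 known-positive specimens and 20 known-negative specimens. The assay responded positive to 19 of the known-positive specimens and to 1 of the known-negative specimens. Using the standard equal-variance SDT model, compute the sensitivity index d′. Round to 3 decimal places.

d′ = 3.290

H = 19/20 = 0.9500
FA = 1/20 = 0.0500
z(0.9500) = 1.6449, z(0.0500) = -1.6449
d' = z(H) − z(FA) = 1.6449 − (-1.6449) = 3.2898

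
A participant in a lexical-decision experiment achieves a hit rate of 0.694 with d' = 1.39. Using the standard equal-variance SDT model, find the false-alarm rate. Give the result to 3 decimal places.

false-alarm rate = 0.189

z(hit rate) = z(0.694) = 0.5072
z(FA) = z(H) − d' = 0.5072 − 1.39 = -0.8828
false-alarm rate = Φ(-0.8828) = 0.1887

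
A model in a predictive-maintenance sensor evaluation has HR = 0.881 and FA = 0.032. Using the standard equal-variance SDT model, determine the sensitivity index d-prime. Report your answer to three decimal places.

d-prime = 3.032

Φ⁻¹(H) = 1.1800
Φ⁻¹(FA) = -1.8522
d' = z(H) − z(FA) = 1.1800 − (-1.8522) = 3.0322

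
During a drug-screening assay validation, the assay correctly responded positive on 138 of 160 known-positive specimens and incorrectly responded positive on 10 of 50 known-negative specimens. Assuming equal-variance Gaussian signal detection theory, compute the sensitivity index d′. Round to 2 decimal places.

d′ = 1.93

H = 138/160 = 0.8625
FA = 10/50 = 0.2000
z(0.8625) = 1.0916, z(0.2000) = -0.8416
d' = z(H) − z(FA) = 1.0916 − (-0.8416) = 1.9332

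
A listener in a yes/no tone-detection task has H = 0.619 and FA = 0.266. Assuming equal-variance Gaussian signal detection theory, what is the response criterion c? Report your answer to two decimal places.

Φ⁻¹(0.619) = 0.303, Φ⁻¹(0.266) = -0.625
c = −½·[z(H) + z(FA)] = −0.5 × (0.303 + (-0.625)) = 0.161
c > 0: the listener has a conservative response bias.

c = 0.16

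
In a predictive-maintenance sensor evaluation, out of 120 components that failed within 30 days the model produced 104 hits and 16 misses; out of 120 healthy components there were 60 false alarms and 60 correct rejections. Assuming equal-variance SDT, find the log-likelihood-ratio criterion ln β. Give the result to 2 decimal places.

H = 104/120 = 0.8667
FA = 60/120 = 0.5000
z(0.8667) = 1.111, z(0.5000) = 0.000
ln β = −½·[z(H)² − z(FA)²] = −0.5 × (1.234 − 0.000) = -0.617

ln β = -0.62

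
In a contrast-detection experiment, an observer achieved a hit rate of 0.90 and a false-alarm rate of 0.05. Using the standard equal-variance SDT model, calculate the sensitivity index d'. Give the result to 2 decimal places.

z(H) = z(0.90) = 1.282
z(FA) = z(0.05) = -1.645
d' = z(H) − z(FA) = 1.282 − (-1.645) = 2.927

d' = 2.93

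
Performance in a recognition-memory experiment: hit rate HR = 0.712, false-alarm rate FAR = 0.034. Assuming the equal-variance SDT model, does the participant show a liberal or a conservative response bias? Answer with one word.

z(H) = 0.559, z(FA) = -1.825
c = −½·(z(H) + z(FA)) = 0.633
c > 0 → conservative criterion (biased toward responding “no”).

conservative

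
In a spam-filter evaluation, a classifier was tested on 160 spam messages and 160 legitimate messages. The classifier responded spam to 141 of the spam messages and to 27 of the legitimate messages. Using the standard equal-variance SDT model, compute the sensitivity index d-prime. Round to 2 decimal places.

H = 141/160 = 0.8812
FA = 27/160 = 0.1688
z(0.8812) = 1.181, z(0.1688) = -0.959
d' = z(H) − z(FA) = 1.181 − (-0.959) = 2.140

d-prime = 2.14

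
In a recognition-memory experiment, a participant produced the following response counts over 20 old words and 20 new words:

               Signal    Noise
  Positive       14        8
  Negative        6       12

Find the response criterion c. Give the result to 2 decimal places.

H = 14/20 = 0.7000
FA = 8/20 = 0.4000
z(0.7000) = 0.5244, z(0.4000) = -0.2533
c = −½·[z(H) + z(FA)] = −0.5 × (0.5244 + (-0.2533)) = -0.13555

c = -0.14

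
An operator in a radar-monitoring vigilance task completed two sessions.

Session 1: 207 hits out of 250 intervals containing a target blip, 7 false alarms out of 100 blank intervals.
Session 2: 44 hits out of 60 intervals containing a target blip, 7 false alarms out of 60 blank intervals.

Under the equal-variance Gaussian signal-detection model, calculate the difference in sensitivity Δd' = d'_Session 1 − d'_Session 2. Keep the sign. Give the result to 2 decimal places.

Δd' = 0.61

Session 1: z(0.8280) = 0.946, z(0.0700) = -1.476, d' = 2.422
Session 2: z(0.7333) = 0.623, z(0.1167) = -1.192, d' = 1.815
Δd' = d'_Session 1 − d'_Session 2 = 2.422 − 1.815 = 0.607
Session 1 has the higher sensitivity.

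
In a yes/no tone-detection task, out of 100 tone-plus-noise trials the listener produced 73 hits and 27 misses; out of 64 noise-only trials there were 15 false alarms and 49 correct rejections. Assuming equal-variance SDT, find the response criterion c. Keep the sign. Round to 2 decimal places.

H = 73/100 = 0.7300
FA = 15/64 = 0.2344
z(0.7300) = 0.613, z(0.2344) = -0.724
c = −½·[z(H) + z(FA)] = −0.5 × (0.613 + (-0.724)) = 0.0555
c > 0: the listener has a conservative response bias.

c = 0.06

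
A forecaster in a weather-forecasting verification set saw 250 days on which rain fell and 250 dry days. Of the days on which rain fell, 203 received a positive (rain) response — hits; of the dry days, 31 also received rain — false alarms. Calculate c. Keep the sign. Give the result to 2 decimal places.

H = 203/250 = 0.8120
FA = 31/250 = 0.1240
z(H) = 0.8853
z(FA) = -1.1552
c = −½·[z(H) + z(FA)] = −0.5 × (0.8853 + (-1.1552)) = 0.13495
c > 0: the forecaster has a conservative response bias.

c = 0.13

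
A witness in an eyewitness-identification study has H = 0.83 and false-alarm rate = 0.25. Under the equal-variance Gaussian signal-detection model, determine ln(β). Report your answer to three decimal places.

z(H) = z(0.83) = 0.9542
z(FA) = z(0.25) = -0.6745
ln β = −½·[z(H)² − z(FA)²] = −0.5 × (0.9105 − 0.4550) = -0.22775

ln β = -0.228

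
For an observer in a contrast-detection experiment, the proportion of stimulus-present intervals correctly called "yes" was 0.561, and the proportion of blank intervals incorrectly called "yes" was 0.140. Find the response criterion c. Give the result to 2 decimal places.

c = 0.46

Φ⁻¹(H) = 0.1535
Φ⁻¹(FA) = -1.0803
c = −½·[z(H) + z(FA)] = −0.5 × (0.1535 + (-1.0803)) = 0.4634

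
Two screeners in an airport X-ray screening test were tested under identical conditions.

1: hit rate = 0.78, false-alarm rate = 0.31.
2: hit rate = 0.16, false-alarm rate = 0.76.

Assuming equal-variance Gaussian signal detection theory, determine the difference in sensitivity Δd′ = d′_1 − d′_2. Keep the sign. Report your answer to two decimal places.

Δd′ = 2.97

1: z(0.78) = 0.772, z(0.31) = -0.496, d' = 1.268
2: z(0.16) = -0.994, z(0.76) = 0.706, d' = -1.700
Δd' = d'_1 − d'_2 = 1.268 − (-1.700) = 2.968
1 has the higher sensitivity.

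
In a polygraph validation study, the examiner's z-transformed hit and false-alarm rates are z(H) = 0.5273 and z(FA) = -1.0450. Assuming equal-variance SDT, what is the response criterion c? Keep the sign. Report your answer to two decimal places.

c = 0.26

c = −½·[z(H) + z(FA)] = −½·(0.5273 + (-1.0450)) = 0.25885
c > 0: the examiner has a conservative response bias.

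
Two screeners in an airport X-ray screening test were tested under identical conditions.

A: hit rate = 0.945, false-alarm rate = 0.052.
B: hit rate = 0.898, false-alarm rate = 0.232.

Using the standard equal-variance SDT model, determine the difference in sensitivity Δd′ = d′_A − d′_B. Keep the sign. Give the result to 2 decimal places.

Δd′ = 1.22

A: z(0.945) = 1.598, z(0.052) = -1.626, d' = 3.224
B: z(0.898) = 1.270, z(0.232) = -0.732, d' = 2.002
Δd' = d'_A − d'_B = 3.224 − 2.002 = 1.222
A has the higher sensitivity.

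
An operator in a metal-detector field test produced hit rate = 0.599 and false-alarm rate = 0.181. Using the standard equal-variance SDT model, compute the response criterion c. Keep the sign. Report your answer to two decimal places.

c = 0.33

z(0.599) = 0.2508, z(0.181) = -0.9116
c = −½·[z(H) + z(FA)] = −0.5 × (0.2508 + (-0.9116)) = 0.3304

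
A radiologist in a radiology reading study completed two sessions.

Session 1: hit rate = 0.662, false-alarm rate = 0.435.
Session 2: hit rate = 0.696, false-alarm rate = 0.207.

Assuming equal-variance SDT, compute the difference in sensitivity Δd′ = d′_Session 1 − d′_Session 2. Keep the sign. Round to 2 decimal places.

Δd′ = -0.75

Session 1: z(0.662) = 0.418, z(0.435) = -0.164, d' = 0.582
Session 2: z(0.696) = 0.513, z(0.207) = -0.817, d' = 1.330
Δd' = d'_Session 1 − d'_Session 2 = 0.582 − 1.330 = -0.748
Session 2 has the higher sensitivity.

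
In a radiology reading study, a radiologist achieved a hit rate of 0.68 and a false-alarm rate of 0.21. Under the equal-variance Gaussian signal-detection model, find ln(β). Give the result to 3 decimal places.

ln β = 0.216

Φ⁻¹(H) = 0.4677
Φ⁻¹(FA) = -0.8064
ln β = −½·[z(H)² − z(FA)²] = −0.5 × (0.2187 − 0.6503) = 0.2158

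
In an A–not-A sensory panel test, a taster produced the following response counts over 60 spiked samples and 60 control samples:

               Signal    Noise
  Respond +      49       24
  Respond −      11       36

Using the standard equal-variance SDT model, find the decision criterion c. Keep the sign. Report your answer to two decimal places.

H = 49/60 = 0.8167
FA = 24/60 = 0.4000
z(H) = z(0.8167) = 0.9029
z(FA) = z(0.4000) = -0.2533
c = −½·[z(H) + z(FA)] = −0.5 × (0.9029 + (-0.2533)) = -0.3248

c = -0.32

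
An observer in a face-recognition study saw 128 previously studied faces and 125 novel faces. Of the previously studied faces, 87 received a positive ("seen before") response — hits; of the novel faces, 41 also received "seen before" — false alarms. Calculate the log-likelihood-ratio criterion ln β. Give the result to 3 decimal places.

ln β = -0.010

H = 87/128 = 0.6797
FA = 41/125 = 0.3280
z(H) = 0.4669
z(FA) = -0.4454
ln β = −½·[z(H)² − z(FA)²] = −0.5 × (0.2180 − 0.1984) = -0.0098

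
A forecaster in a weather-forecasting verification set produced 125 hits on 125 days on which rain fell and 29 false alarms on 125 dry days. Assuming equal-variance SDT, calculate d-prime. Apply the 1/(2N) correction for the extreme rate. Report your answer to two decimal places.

The hit rate is 125/125 = 1, so apply the 1/(2N) correction: H → 1 − 1/(2·125) = 0.99600.
z(H) = z(0.99600) = 2.652
z(FA) = z(0.23200) = -0.732
d' = 2.652 − (-0.732) = 3.384

d-prime = 3.38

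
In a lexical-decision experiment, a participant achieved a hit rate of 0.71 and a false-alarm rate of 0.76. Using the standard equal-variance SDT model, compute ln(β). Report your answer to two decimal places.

z(H) = z(0.71) = 0.553
z(FA) = z(0.76) = 0.706
ln β = −½·[z(H)² − z(FA)²] = −0.5 × (0.306 − 0.498) = 0.096

ln β = 0.10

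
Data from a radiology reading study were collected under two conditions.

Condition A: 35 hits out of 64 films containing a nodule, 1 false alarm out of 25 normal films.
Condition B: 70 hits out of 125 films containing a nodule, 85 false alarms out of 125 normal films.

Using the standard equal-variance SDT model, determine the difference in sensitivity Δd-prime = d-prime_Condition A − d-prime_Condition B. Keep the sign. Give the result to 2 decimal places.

Condition A: z(0.5469) = 0.118, z(0.0400) = -1.751, d' = 1.869
Condition B: z(0.5600) = 0.151, z(0.6800) = 0.468, d' = -0.317
Δd' = d'_Condition A − d'_Condition B = 1.869 − (-0.317) = 2.186
Condition A has the higher sensitivity.

Δd-prime = 2.19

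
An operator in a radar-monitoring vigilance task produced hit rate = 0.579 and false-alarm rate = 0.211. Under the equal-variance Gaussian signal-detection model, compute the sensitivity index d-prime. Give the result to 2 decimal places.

d-prime = 1.00

z(H) = z(0.579) = 0.1993
z(FA) = z(0.211) = -0.8030
d' = z(H) − z(FA) = 0.1993 − (-0.8030) = 1.0023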